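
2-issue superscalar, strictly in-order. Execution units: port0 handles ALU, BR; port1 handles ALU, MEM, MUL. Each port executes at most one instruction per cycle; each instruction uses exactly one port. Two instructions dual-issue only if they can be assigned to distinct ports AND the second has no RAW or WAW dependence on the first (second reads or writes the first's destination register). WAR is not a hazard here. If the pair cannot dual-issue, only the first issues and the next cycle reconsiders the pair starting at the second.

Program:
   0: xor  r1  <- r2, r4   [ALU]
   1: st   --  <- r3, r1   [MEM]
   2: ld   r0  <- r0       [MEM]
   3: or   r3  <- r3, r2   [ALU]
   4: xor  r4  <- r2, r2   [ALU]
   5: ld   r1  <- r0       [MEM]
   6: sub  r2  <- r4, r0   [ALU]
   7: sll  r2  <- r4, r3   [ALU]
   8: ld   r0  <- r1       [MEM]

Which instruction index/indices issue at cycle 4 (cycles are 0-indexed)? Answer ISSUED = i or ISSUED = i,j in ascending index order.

ISSUED = 6

  cy0 -> i0 (xor.ALU) RAW r1
  cy1 -> i1 (st.MEM) no-port MEM/MEM
  cy2 -> i2+i3 (ld.MEM+or.ALU) 2-wide
  cy3 -> i4+i5 (xor.ALU+ld.MEM) 2-wide
  cy4 -> i6 (sub.ALU) WAW r2
  cy5 -> i7+i8 (sll.ALU+ld.MEM) 2-wide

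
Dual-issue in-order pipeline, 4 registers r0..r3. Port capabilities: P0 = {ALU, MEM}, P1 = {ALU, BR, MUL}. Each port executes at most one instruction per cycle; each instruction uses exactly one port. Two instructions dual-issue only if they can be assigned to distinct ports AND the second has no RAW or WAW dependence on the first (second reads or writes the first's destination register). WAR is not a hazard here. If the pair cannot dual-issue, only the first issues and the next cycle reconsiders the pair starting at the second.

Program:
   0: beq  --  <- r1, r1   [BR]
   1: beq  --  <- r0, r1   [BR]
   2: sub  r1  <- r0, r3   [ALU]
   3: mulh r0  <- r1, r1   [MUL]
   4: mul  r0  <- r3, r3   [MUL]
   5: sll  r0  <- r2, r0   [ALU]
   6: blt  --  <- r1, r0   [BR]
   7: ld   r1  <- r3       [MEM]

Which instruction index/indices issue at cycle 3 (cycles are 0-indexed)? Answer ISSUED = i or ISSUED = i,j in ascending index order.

0. beq.BR @i0  | no-port BR/BR
1. beq.BR+sub.ALU @i1+i2  | 2-wide
2. mulh.MUL @i3  | no-port MUL/MUL
3. mul.MUL @i4  | RAW+WAW r0
4. sll.ALU @i5  | RAW r0
5. blt.BR+ld.MEM @i6+i7  | 2-wide

ISSUED = 4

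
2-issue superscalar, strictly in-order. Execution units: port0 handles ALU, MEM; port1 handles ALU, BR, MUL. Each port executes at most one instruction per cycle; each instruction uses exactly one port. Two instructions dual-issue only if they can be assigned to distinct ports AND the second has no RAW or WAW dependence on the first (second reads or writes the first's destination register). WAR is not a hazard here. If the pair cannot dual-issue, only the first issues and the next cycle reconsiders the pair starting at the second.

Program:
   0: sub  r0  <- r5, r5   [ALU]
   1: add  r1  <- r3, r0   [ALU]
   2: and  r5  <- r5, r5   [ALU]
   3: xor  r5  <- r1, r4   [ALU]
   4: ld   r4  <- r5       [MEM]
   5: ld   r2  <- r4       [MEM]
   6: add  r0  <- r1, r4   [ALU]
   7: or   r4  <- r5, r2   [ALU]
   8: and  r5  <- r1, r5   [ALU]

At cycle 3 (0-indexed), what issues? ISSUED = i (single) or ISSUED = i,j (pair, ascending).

ISSUED = 4

c0: i0 sub  RAW r0
c1: i1+i2 add and  pair
c2: i3 xor  RAW r5
c3: i4 ld  no-port MEM/MEM
c4: i5+i6 ld add  pair
c5: i7+i8 or and  pair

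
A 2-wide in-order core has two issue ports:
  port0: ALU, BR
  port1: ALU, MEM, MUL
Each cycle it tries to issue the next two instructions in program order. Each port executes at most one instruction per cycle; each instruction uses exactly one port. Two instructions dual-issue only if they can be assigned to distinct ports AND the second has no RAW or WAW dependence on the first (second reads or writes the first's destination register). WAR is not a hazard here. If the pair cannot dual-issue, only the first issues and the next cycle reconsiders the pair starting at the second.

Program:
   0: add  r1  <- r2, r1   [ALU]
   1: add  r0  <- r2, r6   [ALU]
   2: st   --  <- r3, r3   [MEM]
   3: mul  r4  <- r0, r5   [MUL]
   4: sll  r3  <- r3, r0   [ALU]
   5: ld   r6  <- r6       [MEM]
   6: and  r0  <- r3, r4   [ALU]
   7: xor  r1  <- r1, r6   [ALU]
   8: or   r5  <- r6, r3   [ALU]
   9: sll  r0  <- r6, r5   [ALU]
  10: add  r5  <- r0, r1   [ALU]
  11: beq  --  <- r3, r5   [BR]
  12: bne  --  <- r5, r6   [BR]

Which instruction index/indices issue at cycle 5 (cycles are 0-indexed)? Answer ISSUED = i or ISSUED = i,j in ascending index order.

ISSUED = 9

c0: i0,i1 add+add  dual
c1: i2 st  no-port MEM/MUL
c2: i3,i4 mul+sll  dual
c3: i5,i6 ld+and  dual
c4: i7,i8 xor+or  dual
c5: i9 sll  RAW r0
c6: i10 add  RAW r5
c7: i11 beq  no-port BR/BR
c8: i12 bne  tail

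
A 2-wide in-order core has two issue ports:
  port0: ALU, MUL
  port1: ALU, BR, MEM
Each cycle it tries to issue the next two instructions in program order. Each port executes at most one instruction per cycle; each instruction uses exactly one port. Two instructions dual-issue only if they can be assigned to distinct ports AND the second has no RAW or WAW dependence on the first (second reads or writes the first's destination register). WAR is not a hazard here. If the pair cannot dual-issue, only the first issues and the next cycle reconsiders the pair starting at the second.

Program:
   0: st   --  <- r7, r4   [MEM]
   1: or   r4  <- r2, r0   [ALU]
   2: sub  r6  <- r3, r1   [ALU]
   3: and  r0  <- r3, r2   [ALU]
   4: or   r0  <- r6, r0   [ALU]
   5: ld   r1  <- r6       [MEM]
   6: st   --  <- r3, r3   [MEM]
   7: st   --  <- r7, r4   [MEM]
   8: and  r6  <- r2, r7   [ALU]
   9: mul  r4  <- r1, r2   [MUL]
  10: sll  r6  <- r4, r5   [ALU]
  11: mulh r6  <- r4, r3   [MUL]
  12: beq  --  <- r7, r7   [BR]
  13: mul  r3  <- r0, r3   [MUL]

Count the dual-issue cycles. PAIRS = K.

PAIRS = 5

c0: i0+i1 st or  dual
c1: i2+i3 sub and  dual
c2: i4+i5 or ld  dual
c3: i6 st  no-port MEM/MEM
c4: i7+i8 st and  dual
c5: i9 mul  RAW r4
c6: i10 sll  WAW r6
c7: i11+i12 mulh beq  dual
c8: i13 mul  tail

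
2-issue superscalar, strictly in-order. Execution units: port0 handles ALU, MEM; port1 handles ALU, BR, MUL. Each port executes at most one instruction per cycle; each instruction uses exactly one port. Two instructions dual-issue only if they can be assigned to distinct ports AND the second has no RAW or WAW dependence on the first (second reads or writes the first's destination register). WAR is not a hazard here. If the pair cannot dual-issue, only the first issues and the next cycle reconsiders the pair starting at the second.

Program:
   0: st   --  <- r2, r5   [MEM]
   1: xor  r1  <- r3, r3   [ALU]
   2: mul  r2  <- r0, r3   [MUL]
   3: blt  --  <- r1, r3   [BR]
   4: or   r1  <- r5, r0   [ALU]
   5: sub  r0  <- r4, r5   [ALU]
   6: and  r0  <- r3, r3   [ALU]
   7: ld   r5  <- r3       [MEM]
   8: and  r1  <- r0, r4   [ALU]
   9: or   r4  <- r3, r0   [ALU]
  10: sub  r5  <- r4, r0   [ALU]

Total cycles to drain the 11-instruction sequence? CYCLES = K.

  cy0 -> i0+i1 (st+xor) 2-wide
  cy1 -> i2 (mul) no-port MUL/BR
  cy2 -> i3+i4 (blt+or) 2-wide
  cy3 -> i5 (sub) WAW r0
  cy4 -> i6+i7 (and+ld) 2-wide
  cy5 -> i8+i9 (and+or) 2-wide
  cy6 -> i10 (sub) tail

CYCLES = 7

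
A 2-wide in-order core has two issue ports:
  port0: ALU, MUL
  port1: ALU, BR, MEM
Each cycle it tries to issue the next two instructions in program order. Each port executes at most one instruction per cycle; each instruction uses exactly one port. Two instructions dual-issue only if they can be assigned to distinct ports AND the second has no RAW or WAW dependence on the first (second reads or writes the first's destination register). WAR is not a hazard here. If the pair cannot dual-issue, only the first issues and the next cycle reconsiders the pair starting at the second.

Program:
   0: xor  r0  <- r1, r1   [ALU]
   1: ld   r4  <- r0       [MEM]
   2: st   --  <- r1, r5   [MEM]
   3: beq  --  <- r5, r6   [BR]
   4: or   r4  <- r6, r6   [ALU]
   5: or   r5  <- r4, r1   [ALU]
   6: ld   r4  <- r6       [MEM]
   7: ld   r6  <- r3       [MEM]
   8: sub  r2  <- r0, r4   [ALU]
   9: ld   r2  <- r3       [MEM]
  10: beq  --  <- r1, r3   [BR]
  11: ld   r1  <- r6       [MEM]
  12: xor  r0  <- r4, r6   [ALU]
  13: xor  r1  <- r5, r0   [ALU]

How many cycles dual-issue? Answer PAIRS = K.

PAIRS = 4

0. xor.ALU @i0  | RAW r0
1. ld.MEM @i1  | no-port MEM/MEM
2. st.MEM @i2  | no-port MEM/BR
3. beq.BR;or.ALU @i3+i4  | pair
4. or.ALU;ld.MEM @i5+i6  | pair
5. ld.MEM;sub.ALU @i7+i8  | pair
6. ld.MEM @i9  | no-port MEM/BR
7. beq.BR @i10  | no-port BR/MEM
8. ld.MEM;xor.ALU @i11+i12  | pair
9. xor.ALU @i13  | tail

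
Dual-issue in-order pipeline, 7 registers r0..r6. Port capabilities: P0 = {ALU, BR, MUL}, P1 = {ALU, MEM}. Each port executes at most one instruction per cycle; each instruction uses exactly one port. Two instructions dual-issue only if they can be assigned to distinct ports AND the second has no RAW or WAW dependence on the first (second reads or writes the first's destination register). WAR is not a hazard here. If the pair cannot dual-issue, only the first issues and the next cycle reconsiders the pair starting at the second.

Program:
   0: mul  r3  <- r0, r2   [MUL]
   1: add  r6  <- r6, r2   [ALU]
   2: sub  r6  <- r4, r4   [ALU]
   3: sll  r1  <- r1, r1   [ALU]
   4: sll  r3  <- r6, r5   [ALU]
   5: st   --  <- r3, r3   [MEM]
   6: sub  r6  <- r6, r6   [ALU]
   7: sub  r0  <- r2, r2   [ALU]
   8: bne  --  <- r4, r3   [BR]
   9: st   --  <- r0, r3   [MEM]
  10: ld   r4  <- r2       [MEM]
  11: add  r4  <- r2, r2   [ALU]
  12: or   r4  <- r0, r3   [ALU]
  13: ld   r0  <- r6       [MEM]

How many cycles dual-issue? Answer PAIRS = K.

[0] i0/i1  mul.MUL+add.ALU  -- 2-wide
[1] i2/i3  sub.ALU+sll.ALU  -- 2-wide
[2] i4  sll.ALU  -- RAW r3
[3] i5/i6  st.MEM+sub.ALU  -- 2-wide
[4] i7/i8  sub.ALU+bne.BR  -- 2-wide
[5] i9  st.MEM  -- no-port MEM/MEM
[6] i10  ld.MEM  -- WAW r4
[7] i11  add.ALU  -- WAW r4
[8] i12/i13  or.ALU+ld.MEM  -- 2-wide

PAIRS = 5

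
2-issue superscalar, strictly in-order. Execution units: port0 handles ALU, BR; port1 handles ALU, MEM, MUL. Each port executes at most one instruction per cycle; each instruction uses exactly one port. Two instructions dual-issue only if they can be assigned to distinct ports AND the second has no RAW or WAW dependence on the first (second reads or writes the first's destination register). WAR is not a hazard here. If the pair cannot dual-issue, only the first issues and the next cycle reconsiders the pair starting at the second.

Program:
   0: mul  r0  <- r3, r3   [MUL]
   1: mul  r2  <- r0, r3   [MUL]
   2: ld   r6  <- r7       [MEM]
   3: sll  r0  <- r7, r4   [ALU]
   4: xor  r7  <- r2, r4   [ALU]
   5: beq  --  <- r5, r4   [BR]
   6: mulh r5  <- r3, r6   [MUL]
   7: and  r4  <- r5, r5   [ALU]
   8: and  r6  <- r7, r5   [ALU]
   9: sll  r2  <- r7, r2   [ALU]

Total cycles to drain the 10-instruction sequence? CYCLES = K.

CYCLES = 7

  cy0 -> i0 (mul.MUL) no-port MUL/MUL
  cy1 -> i1 (mul.MUL) no-port MUL/MEM
  cy2 -> i2/i3 (ld.MEM sll.ALU) dual
  cy3 -> i4/i5 (xor.ALU beq.BR) dual
  cy4 -> i6 (mulh.MUL) RAW r5
  cy5 -> i7/i8 (and.ALU and.ALU) dual
  cy6 -> i9 (sll.ALU) tail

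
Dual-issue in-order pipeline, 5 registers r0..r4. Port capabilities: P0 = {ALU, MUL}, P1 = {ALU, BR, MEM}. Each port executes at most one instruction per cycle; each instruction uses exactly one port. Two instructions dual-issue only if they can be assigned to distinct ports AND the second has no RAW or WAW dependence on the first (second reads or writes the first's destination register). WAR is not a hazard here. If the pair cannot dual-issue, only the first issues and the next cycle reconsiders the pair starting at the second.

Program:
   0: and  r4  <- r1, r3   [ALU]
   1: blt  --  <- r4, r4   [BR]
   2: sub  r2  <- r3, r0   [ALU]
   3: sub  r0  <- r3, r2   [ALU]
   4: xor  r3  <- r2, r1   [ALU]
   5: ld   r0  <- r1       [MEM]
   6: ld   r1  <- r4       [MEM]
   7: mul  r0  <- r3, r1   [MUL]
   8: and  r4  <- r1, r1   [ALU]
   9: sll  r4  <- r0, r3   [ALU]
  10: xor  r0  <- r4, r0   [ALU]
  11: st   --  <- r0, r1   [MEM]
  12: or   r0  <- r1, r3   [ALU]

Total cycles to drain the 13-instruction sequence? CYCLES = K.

CYCLES = 9

[0] i0  and.ALU  -- RAW r4
[1] i1,i2  blt.BR/sub.ALU  -- pair
[2] i3,i4  sub.ALU/xor.ALU  -- pair
[3] i5  ld.MEM  -- no-port MEM/MEM
[4] i6  ld.MEM  -- RAW r1
[5] i7,i8  mul.MUL/and.ALU  -- pair
[6] i9  sll.ALU  -- RAW r4
[7] i10  xor.ALU  -- RAW r0
[8] i11,i12  st.MEM/or.ALU  -- pair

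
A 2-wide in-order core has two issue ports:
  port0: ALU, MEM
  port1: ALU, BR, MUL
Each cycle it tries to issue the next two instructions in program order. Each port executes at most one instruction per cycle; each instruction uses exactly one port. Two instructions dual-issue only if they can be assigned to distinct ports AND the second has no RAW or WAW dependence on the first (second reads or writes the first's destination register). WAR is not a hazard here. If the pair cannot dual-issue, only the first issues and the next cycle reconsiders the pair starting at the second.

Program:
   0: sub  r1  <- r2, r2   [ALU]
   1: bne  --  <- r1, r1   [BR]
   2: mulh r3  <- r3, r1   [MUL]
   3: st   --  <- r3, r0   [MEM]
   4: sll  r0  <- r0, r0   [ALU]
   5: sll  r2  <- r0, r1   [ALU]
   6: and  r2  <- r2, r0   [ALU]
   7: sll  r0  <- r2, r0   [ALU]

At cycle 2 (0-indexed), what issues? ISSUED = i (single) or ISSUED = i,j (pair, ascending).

ISSUED = 2

0. sub @i0  | RAW r1
1. bne @i1  | no-port BR/MUL
2. mulh @i2  | RAW r3
3. st;sll @i3,i4  | pair
4. sll @i5  | RAW+WAW r2
5. and @i6  | RAW r2
6. sll @i7  | tail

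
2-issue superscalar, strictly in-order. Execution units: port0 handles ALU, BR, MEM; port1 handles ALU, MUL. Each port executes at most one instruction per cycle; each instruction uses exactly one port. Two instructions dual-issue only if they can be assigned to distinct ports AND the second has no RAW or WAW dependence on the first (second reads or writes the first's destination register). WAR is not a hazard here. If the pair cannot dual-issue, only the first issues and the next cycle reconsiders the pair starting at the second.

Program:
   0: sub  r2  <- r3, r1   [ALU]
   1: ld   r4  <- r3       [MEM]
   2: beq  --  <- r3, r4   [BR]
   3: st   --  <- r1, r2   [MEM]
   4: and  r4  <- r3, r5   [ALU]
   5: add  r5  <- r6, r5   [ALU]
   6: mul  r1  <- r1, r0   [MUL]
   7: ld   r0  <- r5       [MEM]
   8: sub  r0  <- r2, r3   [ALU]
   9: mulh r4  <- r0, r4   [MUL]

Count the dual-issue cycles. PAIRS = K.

PAIRS = 3

0. sub.ALU+ld.MEM @i0,i1  | pair
1. beq.BR @i2  | no-port BR/MEM
2. st.MEM+and.ALU @i3,i4  | pair
3. add.ALU+mul.MUL @i5,i6  | pair
4. ld.MEM @i7  | WAW r0
5. sub.ALU @i8  | RAW r0
6. mulh.MUL @i9  | tail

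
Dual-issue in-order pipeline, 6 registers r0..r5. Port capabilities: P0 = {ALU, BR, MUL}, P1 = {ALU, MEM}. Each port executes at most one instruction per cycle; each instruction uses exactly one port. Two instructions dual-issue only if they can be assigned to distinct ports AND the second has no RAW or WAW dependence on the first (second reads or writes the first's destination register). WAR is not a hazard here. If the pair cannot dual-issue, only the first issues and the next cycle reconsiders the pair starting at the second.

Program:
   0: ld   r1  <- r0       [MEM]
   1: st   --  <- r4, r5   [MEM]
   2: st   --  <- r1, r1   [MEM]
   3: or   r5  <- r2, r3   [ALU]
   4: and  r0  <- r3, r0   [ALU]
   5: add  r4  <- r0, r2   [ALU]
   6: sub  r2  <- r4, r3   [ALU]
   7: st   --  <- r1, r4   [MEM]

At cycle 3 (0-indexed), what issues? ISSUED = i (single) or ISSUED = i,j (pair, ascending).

#0 head=0: ld i0 no-port MEM/MEM
#1 head=1: st i1 no-port MEM/MEM
#2 head=2: st or i2+i3 2-wide
#3 head=4: and i4 RAW r0
#4 head=5: add i5 RAW r4
#5 head=6: sub st i6+i7 2-wide

ISSUED = 4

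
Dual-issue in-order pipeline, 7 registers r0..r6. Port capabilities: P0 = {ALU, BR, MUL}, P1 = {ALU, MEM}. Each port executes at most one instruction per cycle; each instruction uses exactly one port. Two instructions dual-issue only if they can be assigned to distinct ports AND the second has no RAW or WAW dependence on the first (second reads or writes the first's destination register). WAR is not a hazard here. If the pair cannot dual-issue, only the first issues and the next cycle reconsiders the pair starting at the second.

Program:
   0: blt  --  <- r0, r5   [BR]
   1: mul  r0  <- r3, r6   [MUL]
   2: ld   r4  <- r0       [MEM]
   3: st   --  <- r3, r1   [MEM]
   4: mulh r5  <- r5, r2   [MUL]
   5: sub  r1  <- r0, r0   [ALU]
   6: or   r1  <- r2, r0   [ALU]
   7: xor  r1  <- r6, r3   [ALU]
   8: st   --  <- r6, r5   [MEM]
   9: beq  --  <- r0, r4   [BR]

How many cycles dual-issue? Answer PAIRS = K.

[0] i0  blt  -- no-port BR/MUL
[1] i1  mul  -- RAW r0
[2] i2  ld  -- no-port MEM/MEM
[3] i3,i4  st;mulh  -- 2-wide
[4] i5  sub  -- WAW r1
[5] i6  or  -- WAW r1
[6] i7,i8  xor;st  -- 2-wide
[7] i9  beq  -- tail

PAIRS = 2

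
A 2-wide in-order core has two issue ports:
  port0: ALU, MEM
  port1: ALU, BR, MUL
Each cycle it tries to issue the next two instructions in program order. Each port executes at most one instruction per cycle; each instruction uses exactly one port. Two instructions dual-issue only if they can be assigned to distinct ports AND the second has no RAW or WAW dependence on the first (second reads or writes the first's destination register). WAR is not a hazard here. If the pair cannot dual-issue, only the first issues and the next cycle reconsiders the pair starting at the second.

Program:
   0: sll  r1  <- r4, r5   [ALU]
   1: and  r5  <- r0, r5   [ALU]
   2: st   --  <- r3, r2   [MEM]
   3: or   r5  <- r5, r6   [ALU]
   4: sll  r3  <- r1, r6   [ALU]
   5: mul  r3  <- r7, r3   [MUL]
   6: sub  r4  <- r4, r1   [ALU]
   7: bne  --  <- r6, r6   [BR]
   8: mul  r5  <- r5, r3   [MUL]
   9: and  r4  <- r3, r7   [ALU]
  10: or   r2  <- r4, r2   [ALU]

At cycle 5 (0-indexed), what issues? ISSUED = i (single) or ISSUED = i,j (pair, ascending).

  cy0 -> i0/i1 (sll;and) dual
  cy1 -> i2/i3 (st;or) dual
  cy2 -> i4 (sll) RAW+WAW r3
  cy3 -> i5/i6 (mul;sub) dual
  cy4 -> i7 (bne) no-port BR/MUL
  cy5 -> i8/i9 (mul;and) dual
  cy6 -> i10 (or) tail

ISSUED = 8,9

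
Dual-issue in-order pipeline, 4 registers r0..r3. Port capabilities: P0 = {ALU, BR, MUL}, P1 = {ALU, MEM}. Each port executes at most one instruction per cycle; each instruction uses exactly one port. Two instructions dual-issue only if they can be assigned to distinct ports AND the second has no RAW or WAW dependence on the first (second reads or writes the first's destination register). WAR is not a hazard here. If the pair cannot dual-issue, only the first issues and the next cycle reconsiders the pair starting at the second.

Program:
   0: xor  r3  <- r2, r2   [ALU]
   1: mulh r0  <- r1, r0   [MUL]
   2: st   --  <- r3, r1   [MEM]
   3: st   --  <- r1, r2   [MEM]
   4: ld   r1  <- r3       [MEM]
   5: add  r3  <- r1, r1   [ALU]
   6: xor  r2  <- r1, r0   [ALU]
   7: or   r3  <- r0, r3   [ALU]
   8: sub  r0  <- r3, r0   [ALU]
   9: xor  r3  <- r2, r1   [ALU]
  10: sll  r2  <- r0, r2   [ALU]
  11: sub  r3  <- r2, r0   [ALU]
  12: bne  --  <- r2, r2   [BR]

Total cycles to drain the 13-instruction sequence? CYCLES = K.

0. xor.ALU/mulh.MUL @i0/i1  | 2-wide
1. st.MEM @i2  | no-port MEM/MEM
2. st.MEM @i3  | no-port MEM/MEM
3. ld.MEM @i4  | RAW r1
4. add.ALU/xor.ALU @i5/i6  | 2-wide
5. or.ALU @i7  | RAW r3
6. sub.ALU/xor.ALU @i8/i9  | 2-wide
7. sll.ALU @i10  | RAW r2
8. sub.ALU/bne.BR @i11/i12  | 2-wide

CYCLES = 9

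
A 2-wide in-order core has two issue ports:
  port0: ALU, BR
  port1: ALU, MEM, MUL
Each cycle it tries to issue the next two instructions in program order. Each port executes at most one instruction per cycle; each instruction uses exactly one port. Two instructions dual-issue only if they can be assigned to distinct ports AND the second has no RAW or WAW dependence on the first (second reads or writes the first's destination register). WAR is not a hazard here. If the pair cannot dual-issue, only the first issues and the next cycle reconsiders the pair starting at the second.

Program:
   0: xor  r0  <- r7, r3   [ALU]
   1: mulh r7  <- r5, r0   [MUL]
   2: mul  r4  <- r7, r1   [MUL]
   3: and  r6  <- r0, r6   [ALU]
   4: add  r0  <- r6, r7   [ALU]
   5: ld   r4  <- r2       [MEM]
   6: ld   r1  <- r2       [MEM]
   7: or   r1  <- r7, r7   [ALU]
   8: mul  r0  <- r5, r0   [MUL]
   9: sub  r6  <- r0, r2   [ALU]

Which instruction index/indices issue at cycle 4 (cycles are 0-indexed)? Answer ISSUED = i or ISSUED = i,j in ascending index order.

ISSUED = 6

0. xor @i0  | RAW r0
1. mulh @i1  | no-port MUL/MUL
2. mul/and @i2/i3  | pair
3. add/ld @i4/i5  | pair
4. ld @i6  | WAW r1
5. or/mul @i7/i8  | pair
6. sub @i9  | tail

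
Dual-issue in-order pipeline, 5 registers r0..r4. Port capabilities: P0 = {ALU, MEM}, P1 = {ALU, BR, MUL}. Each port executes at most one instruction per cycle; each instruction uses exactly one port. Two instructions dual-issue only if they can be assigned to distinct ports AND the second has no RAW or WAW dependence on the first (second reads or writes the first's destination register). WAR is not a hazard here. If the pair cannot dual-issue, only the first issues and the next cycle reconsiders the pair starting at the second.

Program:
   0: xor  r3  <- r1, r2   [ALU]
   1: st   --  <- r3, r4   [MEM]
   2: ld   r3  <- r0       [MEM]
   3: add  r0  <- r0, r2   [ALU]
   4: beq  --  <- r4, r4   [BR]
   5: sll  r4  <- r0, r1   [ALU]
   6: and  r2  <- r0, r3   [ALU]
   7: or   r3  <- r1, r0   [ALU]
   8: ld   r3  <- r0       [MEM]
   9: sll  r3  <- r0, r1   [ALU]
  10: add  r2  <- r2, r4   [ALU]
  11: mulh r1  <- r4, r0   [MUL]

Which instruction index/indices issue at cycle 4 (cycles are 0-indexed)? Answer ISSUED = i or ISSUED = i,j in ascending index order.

ISSUED = 6,7

  cy0 -> i0 (xor.ALU) RAW r3
  cy1 -> i1 (st.MEM) no-port MEM/MEM
  cy2 -> i2/i3 (ld.MEM add.ALU) 2-wide
  cy3 -> i4/i5 (beq.BR sll.ALU) 2-wide
  cy4 -> i6/i7 (and.ALU or.ALU) 2-wide
  cy5 -> i8 (ld.MEM) WAW r3
  cy6 -> i9/i10 (sll.ALU add.ALU) 2-wide
  cy7 -> i11 (mulh.MUL) tail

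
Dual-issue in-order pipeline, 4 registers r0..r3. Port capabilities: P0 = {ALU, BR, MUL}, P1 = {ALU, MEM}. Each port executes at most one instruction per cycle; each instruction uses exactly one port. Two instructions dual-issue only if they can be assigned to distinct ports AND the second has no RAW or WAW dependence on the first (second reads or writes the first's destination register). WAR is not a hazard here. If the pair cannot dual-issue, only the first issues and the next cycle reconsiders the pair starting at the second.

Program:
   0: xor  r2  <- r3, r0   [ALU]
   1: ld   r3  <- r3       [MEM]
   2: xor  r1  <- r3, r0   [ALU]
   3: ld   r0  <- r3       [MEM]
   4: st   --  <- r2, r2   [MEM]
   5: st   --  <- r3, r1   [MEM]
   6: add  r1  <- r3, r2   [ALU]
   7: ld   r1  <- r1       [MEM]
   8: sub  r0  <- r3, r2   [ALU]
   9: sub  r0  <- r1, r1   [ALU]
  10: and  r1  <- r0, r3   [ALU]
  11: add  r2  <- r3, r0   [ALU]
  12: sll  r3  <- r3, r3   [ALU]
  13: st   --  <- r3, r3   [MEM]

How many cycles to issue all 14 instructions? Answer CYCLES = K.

c0: i0,i1 xor.ALU ld.MEM  pair
c1: i2,i3 xor.ALU ld.MEM  pair
c2: i4 st.MEM  no-port MEM/MEM
c3: i5,i6 st.MEM add.ALU  pair
c4: i7,i8 ld.MEM sub.ALU  pair
c5: i9 sub.ALU  RAW r0
c6: i10,i11 and.ALU add.ALU  pair
c7: i12 sll.ALU  RAW r3
c8: i13 st.MEM  tail

CYCLES = 9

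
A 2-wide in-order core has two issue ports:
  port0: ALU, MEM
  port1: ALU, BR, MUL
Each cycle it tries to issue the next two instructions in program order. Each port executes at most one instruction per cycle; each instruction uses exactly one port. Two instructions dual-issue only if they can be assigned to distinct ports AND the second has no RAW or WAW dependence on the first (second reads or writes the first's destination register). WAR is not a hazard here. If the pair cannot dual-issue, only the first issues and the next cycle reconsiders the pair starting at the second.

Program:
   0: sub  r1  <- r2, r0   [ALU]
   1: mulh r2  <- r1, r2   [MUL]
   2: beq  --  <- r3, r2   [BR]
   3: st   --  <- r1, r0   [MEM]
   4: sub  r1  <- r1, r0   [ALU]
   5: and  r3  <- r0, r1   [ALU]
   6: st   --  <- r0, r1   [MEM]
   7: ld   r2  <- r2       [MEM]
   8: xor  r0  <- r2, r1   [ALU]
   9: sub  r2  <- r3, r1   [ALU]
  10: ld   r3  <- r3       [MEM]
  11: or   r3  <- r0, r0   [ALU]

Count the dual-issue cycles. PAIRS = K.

0. sub.ALU @i0  | RAW r1
1. mulh.MUL @i1  | no-port MUL/BR
2. beq.BR;st.MEM @i2+i3  | dual
3. sub.ALU @i4  | RAW r1
4. and.ALU;st.MEM @i5+i6  | dual
5. ld.MEM @i7  | RAW r2
6. xor.ALU;sub.ALU @i8+i9  | dual
7. ld.MEM @i10  | WAW r3
8. or.ALU @i11  | tail

PAIRS = 3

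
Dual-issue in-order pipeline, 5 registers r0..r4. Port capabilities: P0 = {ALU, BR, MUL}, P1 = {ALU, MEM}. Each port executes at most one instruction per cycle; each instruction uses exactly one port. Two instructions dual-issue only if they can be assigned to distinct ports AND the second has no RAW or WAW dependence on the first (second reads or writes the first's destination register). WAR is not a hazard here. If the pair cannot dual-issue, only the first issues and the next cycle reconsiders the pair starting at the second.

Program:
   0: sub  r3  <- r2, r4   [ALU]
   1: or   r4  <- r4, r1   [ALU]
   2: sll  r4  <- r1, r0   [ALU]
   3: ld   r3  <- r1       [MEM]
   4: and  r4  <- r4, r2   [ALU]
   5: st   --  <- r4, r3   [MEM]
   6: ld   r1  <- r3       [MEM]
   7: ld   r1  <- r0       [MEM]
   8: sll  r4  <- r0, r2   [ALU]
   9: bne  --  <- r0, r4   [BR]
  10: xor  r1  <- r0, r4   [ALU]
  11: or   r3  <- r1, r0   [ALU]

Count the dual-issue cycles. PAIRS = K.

PAIRS = 4

c0: i0+i1 sub+or  pair
c1: i2+i3 sll+ld  pair
c2: i4 and  RAW r4
c3: i5 st  no-port MEM/MEM
c4: i6 ld  no-port MEM/MEM
c5: i7+i8 ld+sll  pair
c6: i9+i10 bne+xor  pair
c7: i11 or  tail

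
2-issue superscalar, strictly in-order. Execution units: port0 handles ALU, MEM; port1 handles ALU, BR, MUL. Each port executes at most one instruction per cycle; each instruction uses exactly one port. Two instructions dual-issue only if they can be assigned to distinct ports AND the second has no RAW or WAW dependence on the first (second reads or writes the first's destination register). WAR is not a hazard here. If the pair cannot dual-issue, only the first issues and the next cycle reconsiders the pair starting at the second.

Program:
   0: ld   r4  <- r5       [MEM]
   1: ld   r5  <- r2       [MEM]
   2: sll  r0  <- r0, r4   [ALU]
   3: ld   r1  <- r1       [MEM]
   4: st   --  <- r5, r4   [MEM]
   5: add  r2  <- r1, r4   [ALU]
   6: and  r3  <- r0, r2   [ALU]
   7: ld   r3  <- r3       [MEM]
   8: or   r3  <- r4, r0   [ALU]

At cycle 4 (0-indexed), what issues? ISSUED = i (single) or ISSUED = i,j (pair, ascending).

ISSUED = 6

  cy0 -> i0 (ld.MEM) no-port MEM/MEM
  cy1 -> i1/i2 (ld.MEM sll.ALU) pair
  cy2 -> i3 (ld.MEM) no-port MEM/MEM
  cy3 -> i4/i5 (st.MEM add.ALU) pair
  cy4 -> i6 (and.ALU) RAW+WAW r3
  cy5 -> i7 (ld.MEM) WAW r3
  cy6 -> i8 (or.ALU) tail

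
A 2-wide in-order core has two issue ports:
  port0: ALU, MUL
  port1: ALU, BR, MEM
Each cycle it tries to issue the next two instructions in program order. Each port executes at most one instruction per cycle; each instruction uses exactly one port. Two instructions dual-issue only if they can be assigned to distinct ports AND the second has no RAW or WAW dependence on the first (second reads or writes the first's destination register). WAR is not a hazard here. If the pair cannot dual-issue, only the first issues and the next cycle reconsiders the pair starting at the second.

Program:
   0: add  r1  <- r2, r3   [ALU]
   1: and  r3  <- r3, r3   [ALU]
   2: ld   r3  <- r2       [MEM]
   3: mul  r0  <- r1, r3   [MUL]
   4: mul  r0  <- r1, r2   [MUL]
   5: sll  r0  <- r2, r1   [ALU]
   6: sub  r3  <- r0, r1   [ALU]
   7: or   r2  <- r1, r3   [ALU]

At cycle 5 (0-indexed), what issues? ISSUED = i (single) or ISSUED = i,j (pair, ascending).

c0: i0+i1 add and  2-wide
c1: i2 ld  RAW r3
c2: i3 mul  no-port MUL/MUL
c3: i4 mul  WAW r0
c4: i5 sll  RAW r0
c5: i6 sub  RAW r3
c6: i7 or  tail

ISSUED = 6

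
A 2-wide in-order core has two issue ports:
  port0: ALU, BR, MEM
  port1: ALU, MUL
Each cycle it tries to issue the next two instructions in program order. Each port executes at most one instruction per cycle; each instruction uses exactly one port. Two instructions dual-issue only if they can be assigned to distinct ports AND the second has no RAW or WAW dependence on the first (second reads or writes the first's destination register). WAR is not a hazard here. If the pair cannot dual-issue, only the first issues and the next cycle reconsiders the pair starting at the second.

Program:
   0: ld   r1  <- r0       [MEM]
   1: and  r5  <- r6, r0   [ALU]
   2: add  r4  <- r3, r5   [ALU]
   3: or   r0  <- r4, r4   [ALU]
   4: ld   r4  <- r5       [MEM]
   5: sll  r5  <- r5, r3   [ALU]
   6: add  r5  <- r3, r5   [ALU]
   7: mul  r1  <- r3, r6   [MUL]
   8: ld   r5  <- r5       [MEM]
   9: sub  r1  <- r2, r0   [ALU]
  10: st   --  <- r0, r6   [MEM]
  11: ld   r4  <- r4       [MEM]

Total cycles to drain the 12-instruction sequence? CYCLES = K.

t=0 i0+i1:ld;and ; 2-wide
t=1 i2:add ; RAW r4
t=2 i3+i4:or;ld ; 2-wide
t=3 i5:sll ; RAW+WAW r5
t=4 i6+i7:add;mul ; 2-wide
t=5 i8+i9:ld;sub ; 2-wide
t=6 i10:st ; no-port MEM/MEM
t=7 i11:ld ; tail

CYCLES = 8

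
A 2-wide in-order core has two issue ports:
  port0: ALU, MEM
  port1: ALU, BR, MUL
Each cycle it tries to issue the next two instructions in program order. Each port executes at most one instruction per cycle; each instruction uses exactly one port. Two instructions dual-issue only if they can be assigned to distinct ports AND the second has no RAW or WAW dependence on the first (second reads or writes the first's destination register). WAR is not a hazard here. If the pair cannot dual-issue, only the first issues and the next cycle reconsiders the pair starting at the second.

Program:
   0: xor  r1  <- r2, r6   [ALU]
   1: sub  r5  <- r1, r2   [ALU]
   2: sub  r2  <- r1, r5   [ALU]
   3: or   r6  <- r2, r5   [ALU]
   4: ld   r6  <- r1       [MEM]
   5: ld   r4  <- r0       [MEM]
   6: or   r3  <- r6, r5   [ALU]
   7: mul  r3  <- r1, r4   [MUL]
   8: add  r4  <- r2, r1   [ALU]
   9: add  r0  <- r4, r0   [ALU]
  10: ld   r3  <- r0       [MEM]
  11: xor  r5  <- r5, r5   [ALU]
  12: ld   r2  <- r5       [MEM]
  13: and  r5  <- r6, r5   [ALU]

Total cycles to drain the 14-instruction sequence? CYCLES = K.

[0] i0  xor  -- RAW r1
[1] i1  sub  -- RAW r5
[2] i2  sub  -- RAW r2
[3] i3  or  -- WAW r6
[4] i4  ld  -- no-port MEM/MEM
[5] i5,i6  ld/or  -- 2-wide
[6] i7,i8  mul/add  -- 2-wide
[7] i9  add  -- RAW r0
[8] i10,i11  ld/xor  -- 2-wide
[9] i12,i13  ld/and  -- 2-wide

CYCLES = 10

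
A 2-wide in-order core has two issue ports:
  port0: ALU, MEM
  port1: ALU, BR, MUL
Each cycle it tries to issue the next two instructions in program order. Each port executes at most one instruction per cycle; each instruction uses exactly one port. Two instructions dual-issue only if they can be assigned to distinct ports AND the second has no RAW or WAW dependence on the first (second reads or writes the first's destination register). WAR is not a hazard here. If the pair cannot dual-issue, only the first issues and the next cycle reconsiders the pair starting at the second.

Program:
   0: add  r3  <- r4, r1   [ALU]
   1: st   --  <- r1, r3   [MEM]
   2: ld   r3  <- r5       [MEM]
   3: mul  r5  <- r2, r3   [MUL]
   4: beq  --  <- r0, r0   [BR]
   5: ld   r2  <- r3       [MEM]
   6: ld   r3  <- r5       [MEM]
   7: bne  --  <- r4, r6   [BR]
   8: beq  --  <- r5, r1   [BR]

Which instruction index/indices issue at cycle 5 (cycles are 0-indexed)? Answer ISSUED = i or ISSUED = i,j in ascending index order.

ISSUED = 6,7

[0] i0  add.ALU  -- RAW r3
[1] i1  st.MEM  -- no-port MEM/MEM
[2] i2  ld.MEM  -- RAW r3
[3] i3  mul.MUL  -- no-port MUL/BR
[4] i4/i5  beq.BR;ld.MEM  -- pair
[5] i6/i7  ld.MEM;bne.BR  -- pair
[6] i8  beq.BR  -- tail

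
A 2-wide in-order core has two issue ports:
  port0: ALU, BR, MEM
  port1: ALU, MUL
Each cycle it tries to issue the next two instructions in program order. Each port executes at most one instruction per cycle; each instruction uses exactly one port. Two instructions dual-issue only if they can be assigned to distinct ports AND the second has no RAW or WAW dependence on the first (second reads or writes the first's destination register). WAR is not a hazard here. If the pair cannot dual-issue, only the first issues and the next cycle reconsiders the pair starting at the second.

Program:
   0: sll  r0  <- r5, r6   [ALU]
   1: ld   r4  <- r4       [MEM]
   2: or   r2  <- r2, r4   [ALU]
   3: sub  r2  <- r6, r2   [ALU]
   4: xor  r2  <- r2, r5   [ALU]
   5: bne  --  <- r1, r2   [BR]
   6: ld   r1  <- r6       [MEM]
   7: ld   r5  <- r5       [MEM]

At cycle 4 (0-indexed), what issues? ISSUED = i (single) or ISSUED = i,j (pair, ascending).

[0] i0/i1  sll.ALU+ld.MEM  -- pair
[1] i2  or.ALU  -- RAW+WAW r2
[2] i3  sub.ALU  -- RAW+WAW r2
[3] i4  xor.ALU  -- RAW r2
[4] i5  bne.BR  -- no-port BR/MEM
[5] i6  ld.MEM  -- no-port MEM/MEM
[6] i7  ld.MEM  -- tail

ISSUED = 5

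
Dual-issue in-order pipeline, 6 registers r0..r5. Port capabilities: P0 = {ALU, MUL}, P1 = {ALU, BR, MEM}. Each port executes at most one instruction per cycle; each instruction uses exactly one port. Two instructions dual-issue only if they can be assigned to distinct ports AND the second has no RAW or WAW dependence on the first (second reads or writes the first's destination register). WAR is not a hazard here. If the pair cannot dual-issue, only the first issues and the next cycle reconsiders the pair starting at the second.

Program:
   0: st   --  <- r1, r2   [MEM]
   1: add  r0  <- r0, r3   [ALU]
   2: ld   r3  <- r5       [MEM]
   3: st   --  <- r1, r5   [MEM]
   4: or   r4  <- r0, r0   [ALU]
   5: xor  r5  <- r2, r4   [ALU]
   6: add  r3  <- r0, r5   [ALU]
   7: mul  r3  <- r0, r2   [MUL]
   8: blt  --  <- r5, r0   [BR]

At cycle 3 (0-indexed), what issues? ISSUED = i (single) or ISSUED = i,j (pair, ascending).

0. st.MEM+add.ALU @i0+i1  | 2-wide
1. ld.MEM @i2  | no-port MEM/MEM
2. st.MEM+or.ALU @i3+i4  | 2-wide
3. xor.ALU @i5  | RAW r5
4. add.ALU @i6  | WAW r3
5. mul.MUL+blt.BR @i7+i8  | 2-wide

ISSUED = 5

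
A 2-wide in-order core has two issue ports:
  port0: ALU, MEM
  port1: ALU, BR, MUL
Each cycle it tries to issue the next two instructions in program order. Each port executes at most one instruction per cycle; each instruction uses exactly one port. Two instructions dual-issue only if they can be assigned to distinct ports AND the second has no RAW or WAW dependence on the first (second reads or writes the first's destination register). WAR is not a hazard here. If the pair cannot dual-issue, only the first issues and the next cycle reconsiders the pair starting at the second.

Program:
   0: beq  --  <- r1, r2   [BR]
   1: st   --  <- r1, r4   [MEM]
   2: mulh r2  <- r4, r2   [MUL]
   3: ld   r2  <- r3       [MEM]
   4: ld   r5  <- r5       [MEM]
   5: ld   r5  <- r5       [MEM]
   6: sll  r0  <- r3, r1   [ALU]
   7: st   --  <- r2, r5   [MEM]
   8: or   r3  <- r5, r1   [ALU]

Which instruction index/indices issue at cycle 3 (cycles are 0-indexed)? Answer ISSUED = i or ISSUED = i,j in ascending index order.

t=0 i0,i1:beq;st ; dual
t=1 i2:mulh ; WAW r2
t=2 i3:ld ; no-port MEM/MEM
t=3 i4:ld ; no-port MEM/MEM
t=4 i5,i6:ld;sll ; dual
t=5 i7,i8:st;or ; dual

ISSUED = 4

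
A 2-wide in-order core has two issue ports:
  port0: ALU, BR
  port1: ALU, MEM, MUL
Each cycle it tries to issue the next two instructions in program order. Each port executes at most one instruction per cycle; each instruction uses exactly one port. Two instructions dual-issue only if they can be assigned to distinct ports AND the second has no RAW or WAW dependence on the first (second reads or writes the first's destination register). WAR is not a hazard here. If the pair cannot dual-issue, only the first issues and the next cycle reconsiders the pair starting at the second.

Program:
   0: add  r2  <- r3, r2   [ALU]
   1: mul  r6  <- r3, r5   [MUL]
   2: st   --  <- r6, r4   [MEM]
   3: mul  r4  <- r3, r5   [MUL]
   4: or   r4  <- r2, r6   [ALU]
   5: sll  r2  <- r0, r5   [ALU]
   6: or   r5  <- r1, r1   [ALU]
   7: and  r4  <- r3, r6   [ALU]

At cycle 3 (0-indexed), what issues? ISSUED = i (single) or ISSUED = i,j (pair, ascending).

[0] i0/i1  add/mul  -- dual
[1] i2  st  -- no-port MEM/MUL
[2] i3  mul  -- WAW r4
[3] i4/i5  or/sll  -- dual
[4] i6/i7  or/and  -- dual

ISSUED = 4,5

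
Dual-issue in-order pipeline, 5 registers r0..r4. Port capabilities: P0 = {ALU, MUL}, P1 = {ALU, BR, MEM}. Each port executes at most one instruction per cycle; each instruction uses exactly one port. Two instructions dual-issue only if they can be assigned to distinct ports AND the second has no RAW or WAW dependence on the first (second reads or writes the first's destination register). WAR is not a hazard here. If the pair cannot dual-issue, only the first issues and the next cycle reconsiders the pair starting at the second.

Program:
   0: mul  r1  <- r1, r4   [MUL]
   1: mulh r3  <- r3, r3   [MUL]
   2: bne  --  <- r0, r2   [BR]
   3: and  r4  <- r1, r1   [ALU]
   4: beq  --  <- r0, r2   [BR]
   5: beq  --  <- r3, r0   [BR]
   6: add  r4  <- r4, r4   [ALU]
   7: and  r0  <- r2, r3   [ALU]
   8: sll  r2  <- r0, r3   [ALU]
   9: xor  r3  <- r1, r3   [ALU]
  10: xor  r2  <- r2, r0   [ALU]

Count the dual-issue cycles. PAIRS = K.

PAIRS = 4

t=0 i0:mul.MUL ; no-port MUL/MUL
t=1 i1/i2:mulh.MUL+bne.BR ; 2-wide
t=2 i3/i4:and.ALU+beq.BR ; 2-wide
t=3 i5/i6:beq.BR+add.ALU ; 2-wide
t=4 i7:and.ALU ; RAW r0
t=5 i8/i9:sll.ALU+xor.ALU ; 2-wide
t=6 i10:xor.ALU ; tail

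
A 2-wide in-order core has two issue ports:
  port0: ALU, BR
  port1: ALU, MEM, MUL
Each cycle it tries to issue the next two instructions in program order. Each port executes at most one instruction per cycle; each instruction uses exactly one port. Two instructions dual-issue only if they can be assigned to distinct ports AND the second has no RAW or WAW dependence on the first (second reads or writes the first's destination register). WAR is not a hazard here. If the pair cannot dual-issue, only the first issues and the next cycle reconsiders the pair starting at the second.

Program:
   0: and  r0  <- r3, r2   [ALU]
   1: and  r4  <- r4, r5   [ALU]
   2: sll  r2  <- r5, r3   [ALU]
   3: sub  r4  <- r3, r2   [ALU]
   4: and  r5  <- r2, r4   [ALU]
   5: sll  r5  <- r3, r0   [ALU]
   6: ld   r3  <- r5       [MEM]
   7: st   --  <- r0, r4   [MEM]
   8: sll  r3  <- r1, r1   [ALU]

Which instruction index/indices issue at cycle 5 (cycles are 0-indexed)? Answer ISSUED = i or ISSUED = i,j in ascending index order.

0. and.ALU+and.ALU @i0/i1  | pair
1. sll.ALU @i2  | RAW r2
2. sub.ALU @i3  | RAW r4
3. and.ALU @i4  | WAW r5
4. sll.ALU @i5  | RAW r5
5. ld.MEM @i6  | no-port MEM/MEM
6. st.MEM+sll.ALU @i7/i8  | pair

ISSUED = 6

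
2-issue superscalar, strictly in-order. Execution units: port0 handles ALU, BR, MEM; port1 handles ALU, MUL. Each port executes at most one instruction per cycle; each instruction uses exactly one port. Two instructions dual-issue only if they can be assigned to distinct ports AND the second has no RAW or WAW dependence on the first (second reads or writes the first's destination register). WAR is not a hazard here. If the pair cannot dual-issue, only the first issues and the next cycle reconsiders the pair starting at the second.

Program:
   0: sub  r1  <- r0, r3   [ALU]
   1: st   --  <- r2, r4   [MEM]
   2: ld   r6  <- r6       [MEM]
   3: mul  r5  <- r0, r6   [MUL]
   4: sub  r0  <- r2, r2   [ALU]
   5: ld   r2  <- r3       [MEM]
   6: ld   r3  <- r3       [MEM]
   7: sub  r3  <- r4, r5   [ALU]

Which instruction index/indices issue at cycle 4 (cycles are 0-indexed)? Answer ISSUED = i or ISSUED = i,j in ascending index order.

[0] i0&i1  sub.ALU;st.MEM  -- dual
[1] i2  ld.MEM  -- RAW r6
[2] i3&i4  mul.MUL;sub.ALU  -- dual
[3] i5  ld.MEM  -- no-port MEM/MEM
[4] i6  ld.MEM  -- WAW r3
[5] i7  sub.ALU  -- tail

ISSUED = 6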